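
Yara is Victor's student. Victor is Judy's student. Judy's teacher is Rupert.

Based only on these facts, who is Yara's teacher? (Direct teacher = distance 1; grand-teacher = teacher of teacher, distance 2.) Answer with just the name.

Answer: Victor

Derivation:
Reconstructing the teacher chain from the given facts:
  Rupert -> Judy -> Victor -> Yara
(each arrow means 'teacher of the next')
Positions in the chain (0 = top):
  position of Rupert: 0
  position of Judy: 1
  position of Victor: 2
  position of Yara: 3

Yara is at position 3; the teacher is 1 step up the chain, i.e. position 2: Victor.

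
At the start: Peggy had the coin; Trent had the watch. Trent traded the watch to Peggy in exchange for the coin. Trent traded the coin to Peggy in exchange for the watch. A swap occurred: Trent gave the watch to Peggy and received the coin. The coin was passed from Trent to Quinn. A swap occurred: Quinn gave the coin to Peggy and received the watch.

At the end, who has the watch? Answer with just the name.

Answer: Quinn

Derivation:
Tracking all object holders:
Start: coin:Peggy, watch:Trent
Event 1 (swap watch<->coin: now watch:Peggy, coin:Trent). State: coin:Trent, watch:Peggy
Event 2 (swap coin<->watch: now coin:Peggy, watch:Trent). State: coin:Peggy, watch:Trent
Event 3 (swap watch<->coin: now watch:Peggy, coin:Trent). State: coin:Trent, watch:Peggy
Event 4 (give coin: Trent -> Quinn). State: coin:Quinn, watch:Peggy
Event 5 (swap coin<->watch: now coin:Peggy, watch:Quinn). State: coin:Peggy, watch:Quinn

Final state: coin:Peggy, watch:Quinn
The watch is held by Quinn.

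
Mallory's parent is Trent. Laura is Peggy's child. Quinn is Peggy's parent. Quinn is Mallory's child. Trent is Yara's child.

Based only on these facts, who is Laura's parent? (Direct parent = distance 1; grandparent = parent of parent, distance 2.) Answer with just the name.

Reconstructing the parent chain from the given facts:
  Yara -> Trent -> Mallory -> Quinn -> Peggy -> Laura
(each arrow means 'parent of the next')
Positions in the chain (0 = top):
  position of Yara: 0
  position of Trent: 1
  position of Mallory: 2
  position of Quinn: 3
  position of Peggy: 4
  position of Laura: 5

Laura is at position 5; the parent is 1 step up the chain, i.e. position 4: Peggy.

Answer: Peggy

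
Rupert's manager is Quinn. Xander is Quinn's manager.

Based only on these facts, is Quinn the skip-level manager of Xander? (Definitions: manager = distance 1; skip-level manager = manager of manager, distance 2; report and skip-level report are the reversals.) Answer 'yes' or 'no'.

Reconstructing the manager chain from the given facts:
  Xander -> Quinn -> Rupert
(each arrow means 'manager of the next')
Positions in the chain (0 = top):
  position of Xander: 0
  position of Quinn: 1
  position of Rupert: 2

Quinn is at position 1, Xander is at position 0; signed distance (j - i) = -1.
'skip-level manager' requires j - i = 2. Actual distance is -1, so the relation does NOT hold.

Answer: no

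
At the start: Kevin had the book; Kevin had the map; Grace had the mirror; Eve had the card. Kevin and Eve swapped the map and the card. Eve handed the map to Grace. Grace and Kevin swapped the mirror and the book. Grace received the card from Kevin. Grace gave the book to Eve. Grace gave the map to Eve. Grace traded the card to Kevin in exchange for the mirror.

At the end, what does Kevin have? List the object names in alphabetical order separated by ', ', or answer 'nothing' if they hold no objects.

Answer: card

Derivation:
Tracking all object holders:
Start: book:Kevin, map:Kevin, mirror:Grace, card:Eve
Event 1 (swap map<->card: now map:Eve, card:Kevin). State: book:Kevin, map:Eve, mirror:Grace, card:Kevin
Event 2 (give map: Eve -> Grace). State: book:Kevin, map:Grace, mirror:Grace, card:Kevin
Event 3 (swap mirror<->book: now mirror:Kevin, book:Grace). State: book:Grace, map:Grace, mirror:Kevin, card:Kevin
Event 4 (give card: Kevin -> Grace). State: book:Grace, map:Grace, mirror:Kevin, card:Grace
Event 5 (give book: Grace -> Eve). State: book:Eve, map:Grace, mirror:Kevin, card:Grace
Event 6 (give map: Grace -> Eve). State: book:Eve, map:Eve, mirror:Kevin, card:Grace
Event 7 (swap card<->mirror: now card:Kevin, mirror:Grace). State: book:Eve, map:Eve, mirror:Grace, card:Kevin

Final state: book:Eve, map:Eve, mirror:Grace, card:Kevin
Kevin holds: card.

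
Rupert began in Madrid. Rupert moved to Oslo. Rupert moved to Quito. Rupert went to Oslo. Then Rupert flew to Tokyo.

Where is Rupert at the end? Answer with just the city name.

Tracking Rupert's location:
Start: Rupert is in Madrid.
After move 1: Madrid -> Oslo. Rupert is in Oslo.
After move 2: Oslo -> Quito. Rupert is in Quito.
After move 3: Quito -> Oslo. Rupert is in Oslo.
After move 4: Oslo -> Tokyo. Rupert is in Tokyo.

Answer: Tokyo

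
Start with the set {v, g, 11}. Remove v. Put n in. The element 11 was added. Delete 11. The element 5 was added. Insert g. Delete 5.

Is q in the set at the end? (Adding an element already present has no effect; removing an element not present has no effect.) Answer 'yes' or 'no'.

Answer: no

Derivation:
Tracking the set through each operation:
Start: {11, g, v}
Event 1 (remove v): removed. Set: {11, g}
Event 2 (add n): added. Set: {11, g, n}
Event 3 (add 11): already present, no change. Set: {11, g, n}
Event 4 (remove 11): removed. Set: {g, n}
Event 5 (add 5): added. Set: {5, g, n}
Event 6 (add g): already present, no change. Set: {5, g, n}
Event 7 (remove 5): removed. Set: {g, n}

Final set: {g, n} (size 2)
q is NOT in the final set.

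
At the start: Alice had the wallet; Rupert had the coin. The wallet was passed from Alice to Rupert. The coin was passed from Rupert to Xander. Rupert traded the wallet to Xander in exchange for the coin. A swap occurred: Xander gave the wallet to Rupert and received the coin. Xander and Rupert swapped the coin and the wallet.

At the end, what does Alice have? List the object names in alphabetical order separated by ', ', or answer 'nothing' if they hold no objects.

Answer: nothing

Derivation:
Tracking all object holders:
Start: wallet:Alice, coin:Rupert
Event 1 (give wallet: Alice -> Rupert). State: wallet:Rupert, coin:Rupert
Event 2 (give coin: Rupert -> Xander). State: wallet:Rupert, coin:Xander
Event 3 (swap wallet<->coin: now wallet:Xander, coin:Rupert). State: wallet:Xander, coin:Rupert
Event 4 (swap wallet<->coin: now wallet:Rupert, coin:Xander). State: wallet:Rupert, coin:Xander
Event 5 (swap coin<->wallet: now coin:Rupert, wallet:Xander). State: wallet:Xander, coin:Rupert

Final state: wallet:Xander, coin:Rupert
Alice holds: (nothing).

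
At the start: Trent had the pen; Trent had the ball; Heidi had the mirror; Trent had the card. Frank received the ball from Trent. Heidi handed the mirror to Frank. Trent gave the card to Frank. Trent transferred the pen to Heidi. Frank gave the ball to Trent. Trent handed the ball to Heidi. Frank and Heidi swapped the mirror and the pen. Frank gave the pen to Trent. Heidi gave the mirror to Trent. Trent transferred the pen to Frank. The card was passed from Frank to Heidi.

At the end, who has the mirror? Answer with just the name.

Answer: Trent

Derivation:
Tracking all object holders:
Start: pen:Trent, ball:Trent, mirror:Heidi, card:Trent
Event 1 (give ball: Trent -> Frank). State: pen:Trent, ball:Frank, mirror:Heidi, card:Trent
Event 2 (give mirror: Heidi -> Frank). State: pen:Trent, ball:Frank, mirror:Frank, card:Trent
Event 3 (give card: Trent -> Frank). State: pen:Trent, ball:Frank, mirror:Frank, card:Frank
Event 4 (give pen: Trent -> Heidi). State: pen:Heidi, ball:Frank, mirror:Frank, card:Frank
Event 5 (give ball: Frank -> Trent). State: pen:Heidi, ball:Trent, mirror:Frank, card:Frank
Event 6 (give ball: Trent -> Heidi). State: pen:Heidi, ball:Heidi, mirror:Frank, card:Frank
Event 7 (swap mirror<->pen: now mirror:Heidi, pen:Frank). State: pen:Frank, ball:Heidi, mirror:Heidi, card:Frank
Event 8 (give pen: Frank -> Trent). State: pen:Trent, ball:Heidi, mirror:Heidi, card:Frank
Event 9 (give mirror: Heidi -> Trent). State: pen:Trent, ball:Heidi, mirror:Trent, card:Frank
Event 10 (give pen: Trent -> Frank). State: pen:Frank, ball:Heidi, mirror:Trent, card:Frank
Event 11 (give card: Frank -> Heidi). State: pen:Frank, ball:Heidi, mirror:Trent, card:Heidi

Final state: pen:Frank, ball:Heidi, mirror:Trent, card:Heidi
The mirror is held by Trent.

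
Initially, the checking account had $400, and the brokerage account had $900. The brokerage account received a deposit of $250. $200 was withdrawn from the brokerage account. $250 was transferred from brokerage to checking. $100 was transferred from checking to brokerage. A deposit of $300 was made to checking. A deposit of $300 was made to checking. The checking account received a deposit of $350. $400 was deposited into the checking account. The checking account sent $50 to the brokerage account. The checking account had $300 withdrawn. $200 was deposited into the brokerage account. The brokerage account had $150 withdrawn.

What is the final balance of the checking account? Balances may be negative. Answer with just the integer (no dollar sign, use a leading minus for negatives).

Tracking account balances step by step:
Start: checking=400, brokerage=900
Event 1 (deposit 250 to brokerage): brokerage: 900 + 250 = 1150. Balances: checking=400, brokerage=1150
Event 2 (withdraw 200 from brokerage): brokerage: 1150 - 200 = 950. Balances: checking=400, brokerage=950
Event 3 (transfer 250 brokerage -> checking): brokerage: 950 - 250 = 700, checking: 400 + 250 = 650. Balances: checking=650, brokerage=700
Event 4 (transfer 100 checking -> brokerage): checking: 650 - 100 = 550, brokerage: 700 + 100 = 800. Balances: checking=550, brokerage=800
Event 5 (deposit 300 to checking): checking: 550 + 300 = 850. Balances: checking=850, brokerage=800
Event 6 (deposit 300 to checking): checking: 850 + 300 = 1150. Balances: checking=1150, brokerage=800
Event 7 (deposit 350 to checking): checking: 1150 + 350 = 1500. Balances: checking=1500, brokerage=800
Event 8 (deposit 400 to checking): checking: 1500 + 400 = 1900. Balances: checking=1900, brokerage=800
Event 9 (transfer 50 checking -> brokerage): checking: 1900 - 50 = 1850, brokerage: 800 + 50 = 850. Balances: checking=1850, brokerage=850
Event 10 (withdraw 300 from checking): checking: 1850 - 300 = 1550. Balances: checking=1550, brokerage=850
Event 11 (deposit 200 to brokerage): brokerage: 850 + 200 = 1050. Balances: checking=1550, brokerage=1050
Event 12 (withdraw 150 from brokerage): brokerage: 1050 - 150 = 900. Balances: checking=1550, brokerage=900

Final balance of checking: 1550

Answer: 1550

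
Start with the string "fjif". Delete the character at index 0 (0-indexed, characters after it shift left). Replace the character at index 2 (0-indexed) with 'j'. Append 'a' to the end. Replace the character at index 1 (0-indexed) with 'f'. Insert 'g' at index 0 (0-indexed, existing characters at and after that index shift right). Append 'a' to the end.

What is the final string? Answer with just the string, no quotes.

Answer: gjfjaa

Derivation:
Applying each edit step by step:
Start: "fjif"
Op 1 (delete idx 0 = 'f'): "fjif" -> "jif"
Op 2 (replace idx 2: 'f' -> 'j'): "jif" -> "jij"
Op 3 (append 'a'): "jij" -> "jija"
Op 4 (replace idx 1: 'i' -> 'f'): "jija" -> "jfja"
Op 5 (insert 'g' at idx 0): "jfja" -> "gjfja"
Op 6 (append 'a'): "gjfja" -> "gjfjaa"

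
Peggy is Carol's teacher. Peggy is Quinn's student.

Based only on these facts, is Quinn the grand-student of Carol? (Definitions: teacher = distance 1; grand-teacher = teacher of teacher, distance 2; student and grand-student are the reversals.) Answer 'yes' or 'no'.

Reconstructing the teacher chain from the given facts:
  Quinn -> Peggy -> Carol
(each arrow means 'teacher of the next')
Positions in the chain (0 = top):
  position of Quinn: 0
  position of Peggy: 1
  position of Carol: 2

Quinn is at position 0, Carol is at position 2; signed distance (j - i) = 2.
'grand-student' requires j - i = -2. Actual distance is 2, so the relation does NOT hold.

Answer: no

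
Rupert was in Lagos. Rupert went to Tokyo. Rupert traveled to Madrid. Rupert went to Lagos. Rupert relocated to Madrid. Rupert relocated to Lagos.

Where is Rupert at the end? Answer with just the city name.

Answer: Lagos

Derivation:
Tracking Rupert's location:
Start: Rupert is in Lagos.
After move 1: Lagos -> Tokyo. Rupert is in Tokyo.
After move 2: Tokyo -> Madrid. Rupert is in Madrid.
After move 3: Madrid -> Lagos. Rupert is in Lagos.
After move 4: Lagos -> Madrid. Rupert is in Madrid.
After move 5: Madrid -> Lagos. Rupert is in Lagos.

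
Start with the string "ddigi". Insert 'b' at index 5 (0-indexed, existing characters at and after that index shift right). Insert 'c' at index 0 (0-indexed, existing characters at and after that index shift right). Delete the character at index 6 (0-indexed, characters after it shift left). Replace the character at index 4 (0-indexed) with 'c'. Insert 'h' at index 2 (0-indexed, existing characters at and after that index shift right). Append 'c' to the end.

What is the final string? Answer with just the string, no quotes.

Answer: cdhdicic

Derivation:
Applying each edit step by step:
Start: "ddigi"
Op 1 (insert 'b' at idx 5): "ddigi" -> "ddigib"
Op 2 (insert 'c' at idx 0): "ddigib" -> "cddigib"
Op 3 (delete idx 6 = 'b'): "cddigib" -> "cddigi"
Op 4 (replace idx 4: 'g' -> 'c'): "cddigi" -> "cddici"
Op 5 (insert 'h' at idx 2): "cddici" -> "cdhdici"
Op 6 (append 'c'): "cdhdici" -> "cdhdicic"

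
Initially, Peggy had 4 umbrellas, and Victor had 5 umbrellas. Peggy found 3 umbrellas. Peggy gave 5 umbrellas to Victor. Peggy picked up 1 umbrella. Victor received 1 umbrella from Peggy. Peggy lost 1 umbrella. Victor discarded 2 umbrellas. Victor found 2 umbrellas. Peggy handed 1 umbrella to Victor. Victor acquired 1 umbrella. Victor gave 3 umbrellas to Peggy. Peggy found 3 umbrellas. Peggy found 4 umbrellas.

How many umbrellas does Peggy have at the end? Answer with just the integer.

Tracking counts step by step:
Start: Peggy=4, Victor=5
Event 1 (Peggy +3): Peggy: 4 -> 7. State: Peggy=7, Victor=5
Event 2 (Peggy -> Victor, 5): Peggy: 7 -> 2, Victor: 5 -> 10. State: Peggy=2, Victor=10
Event 3 (Peggy +1): Peggy: 2 -> 3. State: Peggy=3, Victor=10
Event 4 (Peggy -> Victor, 1): Peggy: 3 -> 2, Victor: 10 -> 11. State: Peggy=2, Victor=11
Event 5 (Peggy -1): Peggy: 2 -> 1. State: Peggy=1, Victor=11
Event 6 (Victor -2): Victor: 11 -> 9. State: Peggy=1, Victor=9
Event 7 (Victor +2): Victor: 9 -> 11. State: Peggy=1, Victor=11
Event 8 (Peggy -> Victor, 1): Peggy: 1 -> 0, Victor: 11 -> 12. State: Peggy=0, Victor=12
Event 9 (Victor +1): Victor: 12 -> 13. State: Peggy=0, Victor=13
Event 10 (Victor -> Peggy, 3): Victor: 13 -> 10, Peggy: 0 -> 3. State: Peggy=3, Victor=10
Event 11 (Peggy +3): Peggy: 3 -> 6. State: Peggy=6, Victor=10
Event 12 (Peggy +4): Peggy: 6 -> 10. State: Peggy=10, Victor=10

Peggy's final count: 10

Answer: 10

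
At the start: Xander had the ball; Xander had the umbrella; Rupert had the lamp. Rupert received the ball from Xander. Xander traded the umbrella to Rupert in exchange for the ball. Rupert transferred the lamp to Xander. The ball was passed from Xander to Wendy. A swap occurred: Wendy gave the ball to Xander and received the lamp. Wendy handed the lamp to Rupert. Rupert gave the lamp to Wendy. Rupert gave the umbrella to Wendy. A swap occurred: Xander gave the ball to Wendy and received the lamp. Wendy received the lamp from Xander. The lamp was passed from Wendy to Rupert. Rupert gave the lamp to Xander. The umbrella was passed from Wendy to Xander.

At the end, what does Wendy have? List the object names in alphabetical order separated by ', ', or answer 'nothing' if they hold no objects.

Tracking all object holders:
Start: ball:Xander, umbrella:Xander, lamp:Rupert
Event 1 (give ball: Xander -> Rupert). State: ball:Rupert, umbrella:Xander, lamp:Rupert
Event 2 (swap umbrella<->ball: now umbrella:Rupert, ball:Xander). State: ball:Xander, umbrella:Rupert, lamp:Rupert
Event 3 (give lamp: Rupert -> Xander). State: ball:Xander, umbrella:Rupert, lamp:Xander
Event 4 (give ball: Xander -> Wendy). State: ball:Wendy, umbrella:Rupert, lamp:Xander
Event 5 (swap ball<->lamp: now ball:Xander, lamp:Wendy). State: ball:Xander, umbrella:Rupert, lamp:Wendy
Event 6 (give lamp: Wendy -> Rupert). State: ball:Xander, umbrella:Rupert, lamp:Rupert
Event 7 (give lamp: Rupert -> Wendy). State: ball:Xander, umbrella:Rupert, lamp:Wendy
Event 8 (give umbrella: Rupert -> Wendy). State: ball:Xander, umbrella:Wendy, lamp:Wendy
Event 9 (swap ball<->lamp: now ball:Wendy, lamp:Xander). State: ball:Wendy, umbrella:Wendy, lamp:Xander
Event 10 (give lamp: Xander -> Wendy). State: ball:Wendy, umbrella:Wendy, lamp:Wendy
Event 11 (give lamp: Wendy -> Rupert). State: ball:Wendy, umbrella:Wendy, lamp:Rupert
Event 12 (give lamp: Rupert -> Xander). State: ball:Wendy, umbrella:Wendy, lamp:Xander
Event 13 (give umbrella: Wendy -> Xander). State: ball:Wendy, umbrella:Xander, lamp:Xander

Final state: ball:Wendy, umbrella:Xander, lamp:Xander
Wendy holds: ball.

Answer: ball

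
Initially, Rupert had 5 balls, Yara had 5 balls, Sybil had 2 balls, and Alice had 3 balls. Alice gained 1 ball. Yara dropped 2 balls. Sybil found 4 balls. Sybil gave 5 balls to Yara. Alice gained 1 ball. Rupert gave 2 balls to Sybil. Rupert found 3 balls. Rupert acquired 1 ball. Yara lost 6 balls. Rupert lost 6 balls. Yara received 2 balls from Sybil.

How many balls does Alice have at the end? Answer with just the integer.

Answer: 5

Derivation:
Tracking counts step by step:
Start: Rupert=5, Yara=5, Sybil=2, Alice=3
Event 1 (Alice +1): Alice: 3 -> 4. State: Rupert=5, Yara=5, Sybil=2, Alice=4
Event 2 (Yara -2): Yara: 5 -> 3. State: Rupert=5, Yara=3, Sybil=2, Alice=4
Event 3 (Sybil +4): Sybil: 2 -> 6. State: Rupert=5, Yara=3, Sybil=6, Alice=4
Event 4 (Sybil -> Yara, 5): Sybil: 6 -> 1, Yara: 3 -> 8. State: Rupert=5, Yara=8, Sybil=1, Alice=4
Event 5 (Alice +1): Alice: 4 -> 5. State: Rupert=5, Yara=8, Sybil=1, Alice=5
Event 6 (Rupert -> Sybil, 2): Rupert: 5 -> 3, Sybil: 1 -> 3. State: Rupert=3, Yara=8, Sybil=3, Alice=5
Event 7 (Rupert +3): Rupert: 3 -> 6. State: Rupert=6, Yara=8, Sybil=3, Alice=5
Event 8 (Rupert +1): Rupert: 6 -> 7. State: Rupert=7, Yara=8, Sybil=3, Alice=5
Event 9 (Yara -6): Yara: 8 -> 2. State: Rupert=7, Yara=2, Sybil=3, Alice=5
Event 10 (Rupert -6): Rupert: 7 -> 1. State: Rupert=1, Yara=2, Sybil=3, Alice=5
Event 11 (Sybil -> Yara, 2): Sybil: 3 -> 1, Yara: 2 -> 4. State: Rupert=1, Yara=4, Sybil=1, Alice=5

Alice's final count: 5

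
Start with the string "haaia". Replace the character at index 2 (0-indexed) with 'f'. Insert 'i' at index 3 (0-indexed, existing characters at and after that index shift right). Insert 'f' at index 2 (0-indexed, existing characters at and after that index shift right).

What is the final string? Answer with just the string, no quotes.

Applying each edit step by step:
Start: "haaia"
Op 1 (replace idx 2: 'a' -> 'f'): "haaia" -> "hafia"
Op 2 (insert 'i' at idx 3): "hafia" -> "hafiia"
Op 3 (insert 'f' at idx 2): "hafiia" -> "haffiia"

Answer: haffiia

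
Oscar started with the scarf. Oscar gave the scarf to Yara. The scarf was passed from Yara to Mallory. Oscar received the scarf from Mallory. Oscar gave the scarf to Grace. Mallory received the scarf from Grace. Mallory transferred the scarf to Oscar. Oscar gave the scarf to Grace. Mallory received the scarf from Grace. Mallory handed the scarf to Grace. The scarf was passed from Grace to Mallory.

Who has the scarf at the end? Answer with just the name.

Answer: Mallory

Derivation:
Tracking the scarf through each event:
Start: Oscar has the scarf.
After event 1: Yara has the scarf.
After event 2: Mallory has the scarf.
After event 3: Oscar has the scarf.
After event 4: Grace has the scarf.
After event 5: Mallory has the scarf.
After event 6: Oscar has the scarf.
After event 7: Grace has the scarf.
After event 8: Mallory has the scarf.
After event 9: Grace has the scarf.
After event 10: Mallory has the scarf.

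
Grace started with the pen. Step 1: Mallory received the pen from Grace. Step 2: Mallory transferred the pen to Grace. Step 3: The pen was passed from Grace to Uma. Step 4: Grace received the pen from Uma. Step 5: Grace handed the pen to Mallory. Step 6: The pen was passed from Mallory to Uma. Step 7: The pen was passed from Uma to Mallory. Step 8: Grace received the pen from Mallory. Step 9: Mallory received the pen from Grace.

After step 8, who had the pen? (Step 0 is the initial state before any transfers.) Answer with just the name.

Tracking the pen holder through step 8:
After step 0 (start): Grace
After step 1: Mallory
After step 2: Grace
After step 3: Uma
After step 4: Grace
After step 5: Mallory
After step 6: Uma
After step 7: Mallory
After step 8: Grace

At step 8, the holder is Grace.

Answer: Grace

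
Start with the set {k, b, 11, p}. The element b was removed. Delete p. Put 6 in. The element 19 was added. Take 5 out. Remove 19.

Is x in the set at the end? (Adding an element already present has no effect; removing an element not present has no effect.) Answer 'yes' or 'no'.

Tracking the set through each operation:
Start: {11, b, k, p}
Event 1 (remove b): removed. Set: {11, k, p}
Event 2 (remove p): removed. Set: {11, k}
Event 3 (add 6): added. Set: {11, 6, k}
Event 4 (add 19): added. Set: {11, 19, 6, k}
Event 5 (remove 5): not present, no change. Set: {11, 19, 6, k}
Event 6 (remove 19): removed. Set: {11, 6, k}

Final set: {11, 6, k} (size 3)
x is NOT in the final set.

Answer: no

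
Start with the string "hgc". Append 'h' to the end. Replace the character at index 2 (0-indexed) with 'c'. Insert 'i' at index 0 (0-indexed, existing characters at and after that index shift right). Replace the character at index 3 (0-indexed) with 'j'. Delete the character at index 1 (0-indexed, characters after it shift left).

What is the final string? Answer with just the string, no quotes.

Applying each edit step by step:
Start: "hgc"
Op 1 (append 'h'): "hgc" -> "hgch"
Op 2 (replace idx 2: 'c' -> 'c'): "hgch" -> "hgch"
Op 3 (insert 'i' at idx 0): "hgch" -> "ihgch"
Op 4 (replace idx 3: 'c' -> 'j'): "ihgch" -> "ihgjh"
Op 5 (delete idx 1 = 'h'): "ihgjh" -> "igjh"

Answer: igjh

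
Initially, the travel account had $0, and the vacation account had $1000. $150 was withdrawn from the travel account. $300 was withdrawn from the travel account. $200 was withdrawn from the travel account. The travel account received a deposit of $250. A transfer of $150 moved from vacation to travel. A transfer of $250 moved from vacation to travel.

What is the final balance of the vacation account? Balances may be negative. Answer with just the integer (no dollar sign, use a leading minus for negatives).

Answer: 600

Derivation:
Tracking account balances step by step:
Start: travel=0, vacation=1000
Event 1 (withdraw 150 from travel): travel: 0 - 150 = -150. Balances: travel=-150, vacation=1000
Event 2 (withdraw 300 from travel): travel: -150 - 300 = -450. Balances: travel=-450, vacation=1000
Event 3 (withdraw 200 from travel): travel: -450 - 200 = -650. Balances: travel=-650, vacation=1000
Event 4 (deposit 250 to travel): travel: -650 + 250 = -400. Balances: travel=-400, vacation=1000
Event 5 (transfer 150 vacation -> travel): vacation: 1000 - 150 = 850, travel: -400 + 150 = -250. Balances: travel=-250, vacation=850
Event 6 (transfer 250 vacation -> travel): vacation: 850 - 250 = 600, travel: -250 + 250 = 0. Balances: travel=0, vacation=600

Final balance of vacation: 600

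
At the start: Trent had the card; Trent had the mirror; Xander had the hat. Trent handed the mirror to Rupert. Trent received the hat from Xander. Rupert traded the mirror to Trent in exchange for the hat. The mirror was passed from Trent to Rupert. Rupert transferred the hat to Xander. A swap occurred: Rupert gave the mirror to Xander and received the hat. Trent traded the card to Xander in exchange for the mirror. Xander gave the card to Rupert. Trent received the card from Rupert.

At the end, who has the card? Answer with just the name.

Answer: Trent

Derivation:
Tracking all object holders:
Start: card:Trent, mirror:Trent, hat:Xander
Event 1 (give mirror: Trent -> Rupert). State: card:Trent, mirror:Rupert, hat:Xander
Event 2 (give hat: Xander -> Trent). State: card:Trent, mirror:Rupert, hat:Trent
Event 3 (swap mirror<->hat: now mirror:Trent, hat:Rupert). State: card:Trent, mirror:Trent, hat:Rupert
Event 4 (give mirror: Trent -> Rupert). State: card:Trent, mirror:Rupert, hat:Rupert
Event 5 (give hat: Rupert -> Xander). State: card:Trent, mirror:Rupert, hat:Xander
Event 6 (swap mirror<->hat: now mirror:Xander, hat:Rupert). State: card:Trent, mirror:Xander, hat:Rupert
Event 7 (swap card<->mirror: now card:Xander, mirror:Trent). State: card:Xander, mirror:Trent, hat:Rupert
Event 8 (give card: Xander -> Rupert). State: card:Rupert, mirror:Trent, hat:Rupert
Event 9 (give card: Rupert -> Trent). State: card:Trent, mirror:Trent, hat:Rupert

Final state: card:Trent, mirror:Trent, hat:Rupert
The card is held by Trent.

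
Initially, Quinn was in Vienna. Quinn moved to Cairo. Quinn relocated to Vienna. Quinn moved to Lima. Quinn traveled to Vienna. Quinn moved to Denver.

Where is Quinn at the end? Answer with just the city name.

Tracking Quinn's location:
Start: Quinn is in Vienna.
After move 1: Vienna -> Cairo. Quinn is in Cairo.
After move 2: Cairo -> Vienna. Quinn is in Vienna.
After move 3: Vienna -> Lima. Quinn is in Lima.
After move 4: Lima -> Vienna. Quinn is in Vienna.
After move 5: Vienna -> Denver. Quinn is in Denver.

Answer: Denver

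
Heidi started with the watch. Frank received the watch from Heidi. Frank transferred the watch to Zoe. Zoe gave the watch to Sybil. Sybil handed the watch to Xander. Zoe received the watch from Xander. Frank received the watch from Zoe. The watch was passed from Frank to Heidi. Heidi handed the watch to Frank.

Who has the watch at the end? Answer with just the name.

Answer: Frank

Derivation:
Tracking the watch through each event:
Start: Heidi has the watch.
After event 1: Frank has the watch.
After event 2: Zoe has the watch.
After event 3: Sybil has the watch.
After event 4: Xander has the watch.
After event 5: Zoe has the watch.
After event 6: Frank has the watch.
After event 7: Heidi has the watch.
After event 8: Frank has the watch.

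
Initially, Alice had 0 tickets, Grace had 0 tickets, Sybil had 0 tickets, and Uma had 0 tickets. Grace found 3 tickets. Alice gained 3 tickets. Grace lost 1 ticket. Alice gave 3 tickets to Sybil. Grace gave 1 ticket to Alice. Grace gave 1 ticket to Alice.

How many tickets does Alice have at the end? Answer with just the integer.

Tracking counts step by step:
Start: Alice=0, Grace=0, Sybil=0, Uma=0
Event 1 (Grace +3): Grace: 0 -> 3. State: Alice=0, Grace=3, Sybil=0, Uma=0
Event 2 (Alice +3): Alice: 0 -> 3. State: Alice=3, Grace=3, Sybil=0, Uma=0
Event 3 (Grace -1): Grace: 3 -> 2. State: Alice=3, Grace=2, Sybil=0, Uma=0
Event 4 (Alice -> Sybil, 3): Alice: 3 -> 0, Sybil: 0 -> 3. State: Alice=0, Grace=2, Sybil=3, Uma=0
Event 5 (Grace -> Alice, 1): Grace: 2 -> 1, Alice: 0 -> 1. State: Alice=1, Grace=1, Sybil=3, Uma=0
Event 6 (Grace -> Alice, 1): Grace: 1 -> 0, Alice: 1 -> 2. State: Alice=2, Grace=0, Sybil=3, Uma=0

Alice's final count: 2

Answer: 2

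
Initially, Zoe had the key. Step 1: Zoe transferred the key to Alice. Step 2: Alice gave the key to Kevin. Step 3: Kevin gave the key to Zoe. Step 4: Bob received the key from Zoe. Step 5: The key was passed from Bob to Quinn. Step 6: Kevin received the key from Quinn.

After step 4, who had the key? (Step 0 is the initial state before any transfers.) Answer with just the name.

Answer: Bob

Derivation:
Tracking the key holder through step 4:
After step 0 (start): Zoe
After step 1: Alice
After step 2: Kevin
After step 3: Zoe
After step 4: Bob

At step 4, the holder is Bob.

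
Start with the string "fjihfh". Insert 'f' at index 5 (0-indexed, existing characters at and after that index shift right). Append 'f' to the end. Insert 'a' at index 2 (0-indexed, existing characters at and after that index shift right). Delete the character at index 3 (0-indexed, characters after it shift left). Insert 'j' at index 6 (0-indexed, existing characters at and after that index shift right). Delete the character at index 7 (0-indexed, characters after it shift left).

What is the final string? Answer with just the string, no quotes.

Answer: fjahffjf

Derivation:
Applying each edit step by step:
Start: "fjihfh"
Op 1 (insert 'f' at idx 5): "fjihfh" -> "fjihffh"
Op 2 (append 'f'): "fjihffh" -> "fjihffhf"
Op 3 (insert 'a' at idx 2): "fjihffhf" -> "fjaihffhf"
Op 4 (delete idx 3 = 'i'): "fjaihffhf" -> "fjahffhf"
Op 5 (insert 'j' at idx 6): "fjahffhf" -> "fjahffjhf"
Op 6 (delete idx 7 = 'h'): "fjahffjhf" -> "fjahffjf"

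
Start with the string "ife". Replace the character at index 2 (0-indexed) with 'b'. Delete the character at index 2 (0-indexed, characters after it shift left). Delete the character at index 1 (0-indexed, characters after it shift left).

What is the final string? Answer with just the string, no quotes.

Applying each edit step by step:
Start: "ife"
Op 1 (replace idx 2: 'e' -> 'b'): "ife" -> "ifb"
Op 2 (delete idx 2 = 'b'): "ifb" -> "if"
Op 3 (delete idx 1 = 'f'): "if" -> "i"

Answer: i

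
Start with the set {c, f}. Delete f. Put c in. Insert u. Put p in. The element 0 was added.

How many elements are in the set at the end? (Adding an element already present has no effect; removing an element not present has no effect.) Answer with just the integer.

Answer: 4

Derivation:
Tracking the set through each operation:
Start: {c, f}
Event 1 (remove f): removed. Set: {c}
Event 2 (add c): already present, no change. Set: {c}
Event 3 (add u): added. Set: {c, u}
Event 4 (add p): added. Set: {c, p, u}
Event 5 (add 0): added. Set: {0, c, p, u}

Final set: {0, c, p, u} (size 4)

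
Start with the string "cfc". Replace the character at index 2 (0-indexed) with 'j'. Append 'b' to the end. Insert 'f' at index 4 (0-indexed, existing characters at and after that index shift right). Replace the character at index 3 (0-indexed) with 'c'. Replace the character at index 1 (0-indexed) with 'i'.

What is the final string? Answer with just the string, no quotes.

Applying each edit step by step:
Start: "cfc"
Op 1 (replace idx 2: 'c' -> 'j'): "cfc" -> "cfj"
Op 2 (append 'b'): "cfj" -> "cfjb"
Op 3 (insert 'f' at idx 4): "cfjb" -> "cfjbf"
Op 4 (replace idx 3: 'b' -> 'c'): "cfjbf" -> "cfjcf"
Op 5 (replace idx 1: 'f' -> 'i'): "cfjcf" -> "cijcf"

Answer: cijcf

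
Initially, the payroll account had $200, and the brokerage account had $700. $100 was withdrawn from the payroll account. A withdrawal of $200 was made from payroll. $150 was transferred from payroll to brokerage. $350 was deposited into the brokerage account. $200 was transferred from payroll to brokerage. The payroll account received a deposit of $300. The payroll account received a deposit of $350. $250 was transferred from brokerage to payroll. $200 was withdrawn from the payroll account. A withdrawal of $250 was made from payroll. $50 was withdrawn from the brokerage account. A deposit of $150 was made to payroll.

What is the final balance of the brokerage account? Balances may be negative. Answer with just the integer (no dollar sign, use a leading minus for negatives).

Tracking account balances step by step:
Start: payroll=200, brokerage=700
Event 1 (withdraw 100 from payroll): payroll: 200 - 100 = 100. Balances: payroll=100, brokerage=700
Event 2 (withdraw 200 from payroll): payroll: 100 - 200 = -100. Balances: payroll=-100, brokerage=700
Event 3 (transfer 150 payroll -> brokerage): payroll: -100 - 150 = -250, brokerage: 700 + 150 = 850. Balances: payroll=-250, brokerage=850
Event 4 (deposit 350 to brokerage): brokerage: 850 + 350 = 1200. Balances: payroll=-250, brokerage=1200
Event 5 (transfer 200 payroll -> brokerage): payroll: -250 - 200 = -450, brokerage: 1200 + 200 = 1400. Balances: payroll=-450, brokerage=1400
Event 6 (deposit 300 to payroll): payroll: -450 + 300 = -150. Balances: payroll=-150, brokerage=1400
Event 7 (deposit 350 to payroll): payroll: -150 + 350 = 200. Balances: payroll=200, brokerage=1400
Event 8 (transfer 250 brokerage -> payroll): brokerage: 1400 - 250 = 1150, payroll: 200 + 250 = 450. Balances: payroll=450, brokerage=1150
Event 9 (withdraw 200 from payroll): payroll: 450 - 200 = 250. Balances: payroll=250, brokerage=1150
Event 10 (withdraw 250 from payroll): payroll: 250 - 250 = 0. Balances: payroll=0, brokerage=1150
Event 11 (withdraw 50 from brokerage): brokerage: 1150 - 50 = 1100. Balances: payroll=0, brokerage=1100
Event 12 (deposit 150 to payroll): payroll: 0 + 150 = 150. Balances: payroll=150, brokerage=1100

Final balance of brokerage: 1100

Answer: 1100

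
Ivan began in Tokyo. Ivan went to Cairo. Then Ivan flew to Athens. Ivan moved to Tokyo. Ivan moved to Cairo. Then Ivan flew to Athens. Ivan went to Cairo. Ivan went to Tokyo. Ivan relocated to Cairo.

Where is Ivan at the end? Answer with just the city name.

Tracking Ivan's location:
Start: Ivan is in Tokyo.
After move 1: Tokyo -> Cairo. Ivan is in Cairo.
After move 2: Cairo -> Athens. Ivan is in Athens.
After move 3: Athens -> Tokyo. Ivan is in Tokyo.
After move 4: Tokyo -> Cairo. Ivan is in Cairo.
After move 5: Cairo -> Athens. Ivan is in Athens.
After move 6: Athens -> Cairo. Ivan is in Cairo.
After move 7: Cairo -> Tokyo. Ivan is in Tokyo.
After move 8: Tokyo -> Cairo. Ivan is in Cairo.

Answer: Cairo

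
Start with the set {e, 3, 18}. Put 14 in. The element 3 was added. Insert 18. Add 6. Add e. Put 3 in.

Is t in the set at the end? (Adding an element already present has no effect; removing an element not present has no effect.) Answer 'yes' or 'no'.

Tracking the set through each operation:
Start: {18, 3, e}
Event 1 (add 14): added. Set: {14, 18, 3, e}
Event 2 (add 3): already present, no change. Set: {14, 18, 3, e}
Event 3 (add 18): already present, no change. Set: {14, 18, 3, e}
Event 4 (add 6): added. Set: {14, 18, 3, 6, e}
Event 5 (add e): already present, no change. Set: {14, 18, 3, 6, e}
Event 6 (add 3): already present, no change. Set: {14, 18, 3, 6, e}

Final set: {14, 18, 3, 6, e} (size 5)
t is NOT in the final set.

Answer: no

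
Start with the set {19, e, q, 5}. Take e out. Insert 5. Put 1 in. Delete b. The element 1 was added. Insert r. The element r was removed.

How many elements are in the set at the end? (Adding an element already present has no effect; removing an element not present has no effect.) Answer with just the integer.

Tracking the set through each operation:
Start: {19, 5, e, q}
Event 1 (remove e): removed. Set: {19, 5, q}
Event 2 (add 5): already present, no change. Set: {19, 5, q}
Event 3 (add 1): added. Set: {1, 19, 5, q}
Event 4 (remove b): not present, no change. Set: {1, 19, 5, q}
Event 5 (add 1): already present, no change. Set: {1, 19, 5, q}
Event 6 (add r): added. Set: {1, 19, 5, q, r}
Event 7 (remove r): removed. Set: {1, 19, 5, q}

Final set: {1, 19, 5, q} (size 4)

Answer: 4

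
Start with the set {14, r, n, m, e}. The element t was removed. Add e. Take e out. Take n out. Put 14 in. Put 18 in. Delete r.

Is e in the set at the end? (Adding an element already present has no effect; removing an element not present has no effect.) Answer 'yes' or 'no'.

Tracking the set through each operation:
Start: {14, e, m, n, r}
Event 1 (remove t): not present, no change. Set: {14, e, m, n, r}
Event 2 (add e): already present, no change. Set: {14, e, m, n, r}
Event 3 (remove e): removed. Set: {14, m, n, r}
Event 4 (remove n): removed. Set: {14, m, r}
Event 5 (add 14): already present, no change. Set: {14, m, r}
Event 6 (add 18): added. Set: {14, 18, m, r}
Event 7 (remove r): removed. Set: {14, 18, m}

Final set: {14, 18, m} (size 3)
e is NOT in the final set.

Answer: no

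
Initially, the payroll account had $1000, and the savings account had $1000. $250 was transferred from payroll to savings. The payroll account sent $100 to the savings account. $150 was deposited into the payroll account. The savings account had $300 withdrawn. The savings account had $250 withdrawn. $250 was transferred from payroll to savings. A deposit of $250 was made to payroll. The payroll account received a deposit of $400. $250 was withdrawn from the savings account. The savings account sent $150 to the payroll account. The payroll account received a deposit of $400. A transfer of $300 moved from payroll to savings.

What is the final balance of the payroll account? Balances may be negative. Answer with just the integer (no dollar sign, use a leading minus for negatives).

Tracking account balances step by step:
Start: payroll=1000, savings=1000
Event 1 (transfer 250 payroll -> savings): payroll: 1000 - 250 = 750, savings: 1000 + 250 = 1250. Balances: payroll=750, savings=1250
Event 2 (transfer 100 payroll -> savings): payroll: 750 - 100 = 650, savings: 1250 + 100 = 1350. Balances: payroll=650, savings=1350
Event 3 (deposit 150 to payroll): payroll: 650 + 150 = 800. Balances: payroll=800, savings=1350
Event 4 (withdraw 300 from savings): savings: 1350 - 300 = 1050. Balances: payroll=800, savings=1050
Event 5 (withdraw 250 from savings): savings: 1050 - 250 = 800. Balances: payroll=800, savings=800
Event 6 (transfer 250 payroll -> savings): payroll: 800 - 250 = 550, savings: 800 + 250 = 1050. Balances: payroll=550, savings=1050
Event 7 (deposit 250 to payroll): payroll: 550 + 250 = 800. Balances: payroll=800, savings=1050
Event 8 (deposit 400 to payroll): payroll: 800 + 400 = 1200. Balances: payroll=1200, savings=1050
Event 9 (withdraw 250 from savings): savings: 1050 - 250 = 800. Balances: payroll=1200, savings=800
Event 10 (transfer 150 savings -> payroll): savings: 800 - 150 = 650, payroll: 1200 + 150 = 1350. Balances: payroll=1350, savings=650
Event 11 (deposit 400 to payroll): payroll: 1350 + 400 = 1750. Balances: payroll=1750, savings=650
Event 12 (transfer 300 payroll -> savings): payroll: 1750 - 300 = 1450, savings: 650 + 300 = 950. Balances: payroll=1450, savings=950

Final balance of payroll: 1450

Answer: 1450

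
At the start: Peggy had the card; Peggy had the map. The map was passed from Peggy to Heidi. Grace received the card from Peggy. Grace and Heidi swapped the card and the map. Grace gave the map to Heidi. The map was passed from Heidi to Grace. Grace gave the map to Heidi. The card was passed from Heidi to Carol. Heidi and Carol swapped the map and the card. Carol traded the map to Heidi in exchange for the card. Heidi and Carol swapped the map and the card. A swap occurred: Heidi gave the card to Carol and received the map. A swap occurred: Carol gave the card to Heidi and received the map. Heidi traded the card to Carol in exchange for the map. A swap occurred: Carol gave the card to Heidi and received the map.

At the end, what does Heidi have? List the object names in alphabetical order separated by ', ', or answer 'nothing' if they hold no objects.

Tracking all object holders:
Start: card:Peggy, map:Peggy
Event 1 (give map: Peggy -> Heidi). State: card:Peggy, map:Heidi
Event 2 (give card: Peggy -> Grace). State: card:Grace, map:Heidi
Event 3 (swap card<->map: now card:Heidi, map:Grace). State: card:Heidi, map:Grace
Event 4 (give map: Grace -> Heidi). State: card:Heidi, map:Heidi
Event 5 (give map: Heidi -> Grace). State: card:Heidi, map:Grace
Event 6 (give map: Grace -> Heidi). State: card:Heidi, map:Heidi
Event 7 (give card: Heidi -> Carol). State: card:Carol, map:Heidi
Event 8 (swap map<->card: now map:Carol, card:Heidi). State: card:Heidi, map:Carol
Event 9 (swap map<->card: now map:Heidi, card:Carol). State: card:Carol, map:Heidi
Event 10 (swap map<->card: now map:Carol, card:Heidi). State: card:Heidi, map:Carol
Event 11 (swap card<->map: now card:Carol, map:Heidi). State: card:Carol, map:Heidi
Event 12 (swap card<->map: now card:Heidi, map:Carol). State: card:Heidi, map:Carol
Event 13 (swap card<->map: now card:Carol, map:Heidi). State: card:Carol, map:Heidi
Event 14 (swap card<->map: now card:Heidi, map:Carol). State: card:Heidi, map:Carol

Final state: card:Heidi, map:Carol
Heidi holds: card.

Answer: card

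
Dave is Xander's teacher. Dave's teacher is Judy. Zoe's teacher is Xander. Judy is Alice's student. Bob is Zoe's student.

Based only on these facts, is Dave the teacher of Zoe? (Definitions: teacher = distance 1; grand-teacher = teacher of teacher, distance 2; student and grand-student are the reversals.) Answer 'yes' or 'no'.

Reconstructing the teacher chain from the given facts:
  Alice -> Judy -> Dave -> Xander -> Zoe -> Bob
(each arrow means 'teacher of the next')
Positions in the chain (0 = top):
  position of Alice: 0
  position of Judy: 1
  position of Dave: 2
  position of Xander: 3
  position of Zoe: 4
  position of Bob: 5

Dave is at position 2, Zoe is at position 4; signed distance (j - i) = 2.
'teacher' requires j - i = 1. Actual distance is 2, so the relation does NOT hold.

Answer: no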